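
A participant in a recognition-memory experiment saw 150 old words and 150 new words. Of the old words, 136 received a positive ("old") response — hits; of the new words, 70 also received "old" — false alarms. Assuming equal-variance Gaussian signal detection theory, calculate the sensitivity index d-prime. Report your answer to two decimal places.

d-prime = 1.40

H = 136/150 = 0.9067
FA = 70/150 = 0.4667
z(H) = 1.3207
z(FA) = -0.0836
d' = z(H) − z(FA) = 1.3207 − (-0.0836) = 1.4043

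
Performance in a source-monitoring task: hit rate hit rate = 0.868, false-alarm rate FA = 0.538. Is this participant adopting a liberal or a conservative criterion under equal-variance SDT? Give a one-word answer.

liberal

z(H) = 1.117, z(FA) = 0.095
c = −½·(z(H) + z(FA)) = -0.606
c < 0 → liberal criterion (biased toward responding “yes”).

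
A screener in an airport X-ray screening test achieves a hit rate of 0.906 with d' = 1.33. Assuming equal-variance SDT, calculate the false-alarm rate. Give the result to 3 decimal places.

false-alarm rate = 0.495

z(hit rate) = z(0.906) = 1.3165
z(FA) = z(H) − d' = 1.3165 − 1.33 = -0.0135
false-alarm rate = Φ(-0.0135) = 0.4946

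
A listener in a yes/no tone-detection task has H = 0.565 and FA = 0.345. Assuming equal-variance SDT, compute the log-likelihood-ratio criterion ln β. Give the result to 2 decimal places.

ln β = 0.07

Φ⁻¹(H) = Φ⁻¹(0.565) = 0.164
Φ⁻¹(FA) = Φ⁻¹(0.345) = -0.399
ln β = −½·[z(H)² − z(FA)²] = −0.5 × (0.027 − 0.159) = 0.066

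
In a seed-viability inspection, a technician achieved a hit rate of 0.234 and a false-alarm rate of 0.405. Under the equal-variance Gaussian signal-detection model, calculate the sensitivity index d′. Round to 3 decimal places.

z(0.234) = -0.7257, z(0.405) = -0.2404
d' = z(H) − z(FA) = -0.7257 − (-0.2404) = -0.4853

d′ = -0.485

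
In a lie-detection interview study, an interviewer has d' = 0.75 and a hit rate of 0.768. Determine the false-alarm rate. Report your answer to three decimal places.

z(hit rate) = z(0.768) = 0.7323
z(FA) = z(H) − d' = 0.7323 − 0.75 = -0.0177
false-alarm rate = Φ(-0.0177) = 0.4929

false-alarm rate = 0.493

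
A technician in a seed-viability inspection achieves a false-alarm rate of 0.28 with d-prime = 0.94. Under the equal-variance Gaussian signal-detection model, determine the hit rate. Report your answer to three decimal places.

hit rate = 0.640

z(false-alarm rate) = z(0.28) = -0.5828
z(H) = z(FA) + d' = -0.5828 + 0.94 = 0.3572
hit rate = Φ(0.3572) = 0.6395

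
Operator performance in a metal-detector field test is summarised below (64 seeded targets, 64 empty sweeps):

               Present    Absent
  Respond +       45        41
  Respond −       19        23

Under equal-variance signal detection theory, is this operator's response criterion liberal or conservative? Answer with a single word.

liberal

z(H) = 0.533, z(FA) = 0.360
c = −½·(z(H) + z(FA)) = -0.4465
c < 0 → liberal criterion (biased toward responding “yes”).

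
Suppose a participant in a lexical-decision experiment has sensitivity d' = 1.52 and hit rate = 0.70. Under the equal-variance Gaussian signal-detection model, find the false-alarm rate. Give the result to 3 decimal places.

false-alarm rate = 0.160

z(hit rate) = z(0.70) = 0.5244
z(FA) = z(H) − d' = 0.5244 − 1.52 = -0.9956
false-alarm rate = Φ(-0.9956) = 0.1597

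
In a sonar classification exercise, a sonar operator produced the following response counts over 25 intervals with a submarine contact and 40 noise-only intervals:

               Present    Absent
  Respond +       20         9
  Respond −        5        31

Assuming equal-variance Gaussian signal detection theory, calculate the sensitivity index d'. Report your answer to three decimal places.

H = 20/25 = 0.8000
FA = 9/40 = 0.2250
z(H) = z(0.8000) = 0.8416
z(FA) = z(0.2250) = -0.7554
d' = z(H) − z(FA) = 0.8416 − (-0.7554) = 1.5970

d' = 1.597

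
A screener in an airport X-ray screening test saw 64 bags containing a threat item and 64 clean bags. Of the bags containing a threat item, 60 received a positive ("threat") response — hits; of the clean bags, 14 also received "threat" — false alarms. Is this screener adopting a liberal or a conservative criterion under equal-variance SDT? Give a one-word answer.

z(H) = 1.534, z(FA) = -0.776
c = −½·(z(H) + z(FA)) = -0.379
c < 0 → liberal criterion (biased toward responding “yes”).

liberal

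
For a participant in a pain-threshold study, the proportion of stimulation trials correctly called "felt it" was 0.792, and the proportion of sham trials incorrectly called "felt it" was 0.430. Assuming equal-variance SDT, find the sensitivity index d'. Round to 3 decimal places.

z(0.792) = 0.8134, z(0.430) = -0.1764
d' = z(H) − z(FA) = 0.8134 − (-0.1764) = 0.9898

d' = 0.990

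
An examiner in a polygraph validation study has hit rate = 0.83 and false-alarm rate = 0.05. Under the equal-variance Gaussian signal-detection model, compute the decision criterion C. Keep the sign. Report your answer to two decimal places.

z(0.83) = 0.954, z(0.05) = -1.645
c = −½·[z(H) + z(FA)] = −0.5 × (0.954 + (-1.645)) = 0.3455

C = 0.35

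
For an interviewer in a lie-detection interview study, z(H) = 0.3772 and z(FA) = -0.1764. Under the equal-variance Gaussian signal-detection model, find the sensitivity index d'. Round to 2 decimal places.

d' = z(H) − z(FA) = 0.3772 − (-0.1764) = 0.5536

d' = 0.55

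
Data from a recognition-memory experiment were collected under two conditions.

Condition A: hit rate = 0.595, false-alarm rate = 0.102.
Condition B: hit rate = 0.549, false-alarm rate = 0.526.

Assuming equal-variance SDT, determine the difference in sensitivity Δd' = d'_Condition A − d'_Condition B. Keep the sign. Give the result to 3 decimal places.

Condition A: z(0.595) = 0.2404, z(0.102) = -1.2702, d' = 1.5106
Condition B: z(0.549) = 0.1231, z(0.526) = 0.0652, d' = 0.0579
Δd' = d'_Condition A − d'_Condition B = 1.5106 − 0.0579 = 1.4527
Condition A has the higher sensitivity.

Δd' = 1.453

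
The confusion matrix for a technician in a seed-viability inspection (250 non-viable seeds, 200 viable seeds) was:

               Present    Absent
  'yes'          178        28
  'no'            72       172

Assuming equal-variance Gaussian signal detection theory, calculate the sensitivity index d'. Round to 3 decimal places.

H = 178/250 = 0.7120
FA = 28/200 = 0.1400
Φ⁻¹(0.7120) = 0.5592, Φ⁻¹(0.1400) = -1.0803
d' = z(H) − z(FA) = 0.5592 − (-1.0803) = 1.6395

d' = 1.640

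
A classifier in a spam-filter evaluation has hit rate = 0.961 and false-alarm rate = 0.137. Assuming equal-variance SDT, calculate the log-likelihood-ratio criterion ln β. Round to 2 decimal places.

ln β = -0.95

Φ⁻¹(H) = 1.762
Φ⁻¹(FA) = -1.094
ln β = −½·[z(H)² − z(FA)²] = −0.5 × (3.105 − 1.197) = -0.954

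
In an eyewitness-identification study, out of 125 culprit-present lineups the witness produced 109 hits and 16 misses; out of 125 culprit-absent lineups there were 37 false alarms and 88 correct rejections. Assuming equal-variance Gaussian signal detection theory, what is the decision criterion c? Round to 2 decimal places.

c = -0.30

H = 109/125 = 0.8720
FA = 37/125 = 0.2960
Φ⁻¹(H) = Φ⁻¹(0.8720) = 1.1359
Φ⁻¹(FA) = Φ⁻¹(0.2960) = -0.5359
c = −½·[z(H) + z(FA)] = −0.5 × (1.1359 + (-0.5359)) = -0.3000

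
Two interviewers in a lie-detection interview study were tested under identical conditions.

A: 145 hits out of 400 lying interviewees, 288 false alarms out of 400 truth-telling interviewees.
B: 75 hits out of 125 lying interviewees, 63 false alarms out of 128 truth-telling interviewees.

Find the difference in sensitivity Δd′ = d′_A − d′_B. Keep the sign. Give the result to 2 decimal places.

A: z(0.3625) = -0.352, z(0.7200) = 0.583, d' = -0.935
B: z(0.6000) = 0.253, z(0.4922) = -0.020, d' = 0.273
Δd' = d'_A − d'_B = -0.935 − 0.273 = -1.208
B has the higher sensitivity.

Δd′ = -1.21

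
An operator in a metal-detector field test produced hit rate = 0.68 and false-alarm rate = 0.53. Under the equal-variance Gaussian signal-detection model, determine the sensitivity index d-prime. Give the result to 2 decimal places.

Φ⁻¹(0.68) = 0.468, Φ⁻¹(0.53) = 0.075
d' = z(H) − z(FA) = 0.468 − 0.075 = 0.393

d-prime = 0.39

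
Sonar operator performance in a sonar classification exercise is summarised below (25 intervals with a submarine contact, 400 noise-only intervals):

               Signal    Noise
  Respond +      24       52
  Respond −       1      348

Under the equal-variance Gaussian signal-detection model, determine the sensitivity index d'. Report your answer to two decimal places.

d' = 2.88

H = 24/25 = 0.9600
FA = 52/400 = 0.1300
z(H) = 1.7507
z(FA) = -1.1264
d' = z(H) − z(FA) = 1.7507 − (-1.1264) = 2.8771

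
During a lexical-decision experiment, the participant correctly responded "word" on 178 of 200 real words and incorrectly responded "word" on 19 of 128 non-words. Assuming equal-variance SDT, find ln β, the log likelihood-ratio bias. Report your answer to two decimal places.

ln β = -0.21

H = 178/200 = 0.8900
FA = 19/128 = 0.1484
Φ⁻¹(H) = 1.227
Φ⁻¹(FA) = -1.043
ln β = −½·[z(H)² − z(FA)²] = −0.5 × (1.506 − 1.088) = -0.209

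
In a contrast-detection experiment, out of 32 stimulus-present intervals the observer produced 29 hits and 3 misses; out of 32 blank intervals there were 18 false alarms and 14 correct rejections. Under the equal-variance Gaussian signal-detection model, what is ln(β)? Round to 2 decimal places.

H = 29/32 = 0.9062
FA = 18/32 = 0.5625
Φ⁻¹(0.9062) = 1.318, Φ⁻¹(0.5625) = 0.157
ln β = −½·[z(H)² − z(FA)²] = −0.5 × (1.737 − 0.025) = -0.856

ln β = -0.86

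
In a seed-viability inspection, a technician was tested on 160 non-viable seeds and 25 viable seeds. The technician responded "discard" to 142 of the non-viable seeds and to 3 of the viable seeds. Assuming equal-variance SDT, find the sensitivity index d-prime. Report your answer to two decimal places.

H = 142/160 = 0.8875
FA = 3/25 = 0.1200
z(H) = 1.2133
z(FA) = -1.1750
d' = z(H) − z(FA) = 1.2133 − (-1.1750) = 2.3883

d-prime = 2.39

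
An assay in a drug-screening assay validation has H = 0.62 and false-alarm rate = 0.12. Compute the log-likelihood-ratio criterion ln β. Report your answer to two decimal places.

z(H) = 0.305
z(FA) = -1.175
ln β = −½·[z(H)² − z(FA)²] = −0.5 × (0.093 − 1.381) = 0.644

ln β = 0.64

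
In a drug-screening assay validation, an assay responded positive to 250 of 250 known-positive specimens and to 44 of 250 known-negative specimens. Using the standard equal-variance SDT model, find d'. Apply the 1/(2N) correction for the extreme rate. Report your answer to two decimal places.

The hit rate is 250/250 = 1, so apply the 1/(2N) correction: H → 1 − 1/(2·250) = 0.99800.
z(H) = z(0.99800) = 2.878
z(FA) = z(0.17600) = -0.931
d' = 2.878 − (-0.931) = 3.809

d' = 3.81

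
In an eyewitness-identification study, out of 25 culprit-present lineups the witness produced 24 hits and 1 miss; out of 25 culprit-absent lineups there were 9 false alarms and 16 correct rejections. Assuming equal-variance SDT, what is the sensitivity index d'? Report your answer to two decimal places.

H = 24/25 = 0.9600
FA = 9/25 = 0.3600
z(H) = 1.751
z(FA) = -0.358
d' = z(H) − z(FA) = 1.751 − (-0.358) = 2.109

d' = 2.11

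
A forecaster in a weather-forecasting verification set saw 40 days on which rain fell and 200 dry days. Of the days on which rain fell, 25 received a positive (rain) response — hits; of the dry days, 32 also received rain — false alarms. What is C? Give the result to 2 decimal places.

C = 0.34

H = 25/40 = 0.6250
FA = 32/200 = 0.1600
Φ⁻¹(H) = 0.3186
Φ⁻¹(FA) = -0.9945
c = −½·[z(H) + z(FA)] = −0.5 × (0.3186 + (-0.9945)) = 0.33795
c > 0: the forecaster has a conservative response bias.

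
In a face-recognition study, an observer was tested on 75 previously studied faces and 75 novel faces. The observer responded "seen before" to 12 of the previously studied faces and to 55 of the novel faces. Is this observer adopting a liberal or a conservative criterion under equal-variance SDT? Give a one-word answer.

conservative

z(H) = -0.994, z(FA) = 0.623
c = −½·(z(H) + z(FA)) = 0.1855
c > 0 → conservative criterion (biased toward responding “no”).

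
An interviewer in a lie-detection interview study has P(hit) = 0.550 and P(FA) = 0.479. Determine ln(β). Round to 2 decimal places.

Φ⁻¹(H) = Φ⁻¹(0.550) = 0.126
Φ⁻¹(FA) = Φ⁻¹(0.479) = -0.053
ln β = −½·[z(H)² − z(FA)²] = −0.5 × (0.016 − 0.003) = -0.0065

ln β = -0.01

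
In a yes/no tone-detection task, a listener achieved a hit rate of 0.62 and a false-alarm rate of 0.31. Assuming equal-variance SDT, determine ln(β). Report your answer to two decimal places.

z(0.62) = 0.305, z(0.31) = -0.496
ln β = −½·[z(H)² − z(FA)²] = −0.5 × (0.093 − 0.246) = 0.0765

ln β = 0.08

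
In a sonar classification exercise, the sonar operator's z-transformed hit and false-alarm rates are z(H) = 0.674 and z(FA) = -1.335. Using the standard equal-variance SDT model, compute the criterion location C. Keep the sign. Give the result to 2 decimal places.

c = −½·[z(H) + z(FA)] = −½·(0.674 + (-1.335)) = 0.3305

C = 0.33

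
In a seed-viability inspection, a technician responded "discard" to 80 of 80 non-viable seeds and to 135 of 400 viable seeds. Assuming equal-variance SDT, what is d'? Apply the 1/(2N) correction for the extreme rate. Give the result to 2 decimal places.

d' = 2.92

The hit rate is 80/80 = 1, so apply the 1/(2N) correction: H → 1 − 1/(2·80) = 0.99375.
z(H) = z(0.99375) = 2.498
z(FA) = z(0.33750) = -0.419
d' = 2.498 − (-0.419) = 2.917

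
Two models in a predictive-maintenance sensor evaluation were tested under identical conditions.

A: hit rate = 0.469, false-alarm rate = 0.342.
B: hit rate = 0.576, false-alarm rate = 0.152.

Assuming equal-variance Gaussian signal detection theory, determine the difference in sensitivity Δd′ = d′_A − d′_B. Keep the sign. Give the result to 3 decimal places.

A: z(0.469) = -0.0778, z(0.342) = -0.4070, d' = 0.3292
B: z(0.576) = 0.1917, z(0.152) = -1.0279, d' = 1.2196
Δd' = d'_A − d'_B = 0.3292 − 1.2196 = -0.8904
B has the higher sensitivity.

Δd′ = -0.890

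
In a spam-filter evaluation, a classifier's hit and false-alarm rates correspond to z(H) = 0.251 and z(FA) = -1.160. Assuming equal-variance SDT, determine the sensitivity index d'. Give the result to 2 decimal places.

d' = 1.41

d' = z(H) − z(FA) = 0.251 − (-1.160) = 1.411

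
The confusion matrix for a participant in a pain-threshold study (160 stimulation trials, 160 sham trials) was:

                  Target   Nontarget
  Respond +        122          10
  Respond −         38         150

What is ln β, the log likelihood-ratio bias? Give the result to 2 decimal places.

H = 122/160 = 0.7625
FA = 10/160 = 0.0625
z(H) = 0.714
z(FA) = -1.534
ln β = −½·[z(H)² − z(FA)²] = −0.5 × (0.510 − 2.353) = 0.9215

ln β = 0.92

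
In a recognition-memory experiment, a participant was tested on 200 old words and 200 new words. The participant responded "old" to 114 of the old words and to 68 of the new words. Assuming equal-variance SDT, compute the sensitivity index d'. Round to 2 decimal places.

H = 114/200 = 0.5700
FA = 68/200 = 0.3400
Φ⁻¹(0.5700) = 0.176, Φ⁻¹(0.3400) = -0.412
d' = z(H) − z(FA) = 0.176 − (-0.412) = 0.588

d' = 0.59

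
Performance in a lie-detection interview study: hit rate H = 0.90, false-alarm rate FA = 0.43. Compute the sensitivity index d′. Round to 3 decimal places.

d′ = 1.458

Φ⁻¹(H) = Φ⁻¹(0.90) = 1.2816
Φ⁻¹(FA) = Φ⁻¹(0.43) = -0.1764
d' = z(H) − z(FA) = 1.2816 − (-0.1764) = 1.4580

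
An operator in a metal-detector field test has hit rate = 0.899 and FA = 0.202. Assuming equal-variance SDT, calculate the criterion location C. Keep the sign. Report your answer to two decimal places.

C = -0.22

z(H) = z(0.899) = 1.276
z(FA) = z(0.202) = -0.834
c = −½·[z(H) + z(FA)] = −0.5 × (1.276 + (-0.834)) = -0.221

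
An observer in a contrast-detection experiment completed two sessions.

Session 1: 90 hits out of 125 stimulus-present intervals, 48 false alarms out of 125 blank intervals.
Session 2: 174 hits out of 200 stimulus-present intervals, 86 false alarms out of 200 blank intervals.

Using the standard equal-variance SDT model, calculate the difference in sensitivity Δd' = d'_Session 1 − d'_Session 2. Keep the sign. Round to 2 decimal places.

Δd' = -0.42

Session 1: z(0.7200) = 0.583, z(0.3840) = -0.295, d' = 0.878
Session 2: z(0.8700) = 1.126, z(0.4300) = -0.176, d' = 1.302
Δd' = d'_Session 1 − d'_Session 2 = 0.878 − 1.302 = -0.424
Session 2 has the higher sensitivity.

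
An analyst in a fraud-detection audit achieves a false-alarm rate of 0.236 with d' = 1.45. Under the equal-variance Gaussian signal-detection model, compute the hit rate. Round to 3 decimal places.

z(false-alarm rate) = z(0.236) = -0.7192
z(H) = z(FA) + d' = -0.7192 + 1.45 = 0.7308
hit rate = Φ(0.7308) = 0.7675

hit rate = 0.768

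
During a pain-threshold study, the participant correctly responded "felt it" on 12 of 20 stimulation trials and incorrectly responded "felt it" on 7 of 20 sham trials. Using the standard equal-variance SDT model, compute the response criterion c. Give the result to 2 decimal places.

H = 12/20 = 0.6000
FA = 7/20 = 0.3500
z(H) = z(0.6000) = 0.2533
z(FA) = z(0.3500) = -0.3853
c = −½·[z(H) + z(FA)] = −0.5 × (0.2533 + (-0.3853)) = 0.0660
c > 0: the participant has a conservative response bias.

c = 0.07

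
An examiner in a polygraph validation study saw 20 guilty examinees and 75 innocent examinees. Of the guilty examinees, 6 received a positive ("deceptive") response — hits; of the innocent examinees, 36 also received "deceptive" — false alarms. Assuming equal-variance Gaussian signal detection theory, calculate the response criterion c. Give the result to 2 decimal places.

c = 0.29

H = 6/20 = 0.3000
FA = 36/75 = 0.4800
Φ⁻¹(0.3000) = -0.5244, Φ⁻¹(0.4800) = -0.0502
c = −½·[z(H) + z(FA)] = −0.5 × (-0.5244 + (-0.0502)) = 0.2873
c > 0: the examiner has a conservative response bias.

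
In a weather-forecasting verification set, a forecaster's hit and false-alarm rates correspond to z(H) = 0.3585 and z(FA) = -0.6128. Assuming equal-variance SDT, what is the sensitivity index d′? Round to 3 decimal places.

d′ = 0.971

d' = z(H) − z(FA) = 0.3585 − (-0.6128) = 0.9713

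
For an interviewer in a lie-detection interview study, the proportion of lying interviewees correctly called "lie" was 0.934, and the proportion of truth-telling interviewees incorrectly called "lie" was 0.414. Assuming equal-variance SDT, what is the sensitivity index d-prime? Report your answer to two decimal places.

z(0.934) = 1.5063, z(0.414) = -0.2173
d' = z(H) − z(FA) = 1.5063 − (-0.2173) = 1.7236

d-prime = 1.72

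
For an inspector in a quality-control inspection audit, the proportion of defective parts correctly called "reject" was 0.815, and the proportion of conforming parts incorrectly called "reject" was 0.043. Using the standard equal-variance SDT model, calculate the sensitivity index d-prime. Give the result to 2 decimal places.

d-prime = 2.61

z(0.815) = 0.896, z(0.043) = -1.717
d' = z(H) − z(FA) = 0.896 − (-1.717) = 2.613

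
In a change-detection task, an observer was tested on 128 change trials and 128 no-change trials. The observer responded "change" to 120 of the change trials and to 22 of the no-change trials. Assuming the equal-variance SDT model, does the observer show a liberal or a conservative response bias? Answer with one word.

liberal

z(H) = 1.534, z(FA) = -0.947
c = −½·(z(H) + z(FA)) = -0.2935
c < 0 → liberal criterion (biased toward responding “yes”).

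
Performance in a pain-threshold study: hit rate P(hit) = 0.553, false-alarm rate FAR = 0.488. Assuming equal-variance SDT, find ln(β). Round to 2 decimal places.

ln β = -0.01

z(0.553) = 0.133, z(0.488) = -0.030
ln β = −½·[z(H)² − z(FA)²] = −0.5 × (0.018 − 0.001) = -0.0085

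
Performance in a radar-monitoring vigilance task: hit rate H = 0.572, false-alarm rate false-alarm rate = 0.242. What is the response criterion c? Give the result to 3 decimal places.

c = 0.259

z(H) = z(0.572) = 0.1815
z(FA) = z(0.242) = -0.6999
c = −½·[z(H) + z(FA)] = −0.5 × (0.1815 + (-0.6999)) = 0.2592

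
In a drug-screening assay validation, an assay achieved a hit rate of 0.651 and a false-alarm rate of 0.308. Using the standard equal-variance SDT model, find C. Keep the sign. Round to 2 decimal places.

C = 0.06

z(H) = z(0.651) = 0.388
z(FA) = z(0.308) = -0.502
c = −½·[z(H) + z(FA)] = −0.5 × (0.388 + (-0.502)) = 0.057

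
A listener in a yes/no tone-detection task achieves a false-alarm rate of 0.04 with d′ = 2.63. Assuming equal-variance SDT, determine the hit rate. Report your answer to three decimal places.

z(false-alarm rate) = z(0.04) = -1.7507
z(H) = z(FA) + d' = -1.7507 + 2.63 = 0.8793
hit rate = Φ(0.8793) = 0.8104

hit rate = 0.810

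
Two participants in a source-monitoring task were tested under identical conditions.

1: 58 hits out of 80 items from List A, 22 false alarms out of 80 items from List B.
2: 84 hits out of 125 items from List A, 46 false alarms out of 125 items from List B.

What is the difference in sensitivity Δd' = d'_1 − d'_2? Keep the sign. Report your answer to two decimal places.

Δd' = 0.41

1: z(0.7250) = 0.598, z(0.2750) = -0.598, d' = 1.196
2: z(0.6720) = 0.445, z(0.3680) = -0.337, d' = 0.782
Δd' = d'_1 − d'_2 = 1.196 − 0.782 = 0.414
1 has the higher sensitivity.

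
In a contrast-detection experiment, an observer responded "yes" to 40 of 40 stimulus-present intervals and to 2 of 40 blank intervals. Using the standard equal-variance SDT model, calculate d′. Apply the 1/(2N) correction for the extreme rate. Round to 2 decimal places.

d′ = 3.89

The hit rate is 40/40 = 1, so apply the 1/(2N) correction: H → 1 − 1/(2·40) = 0.98750.
z(H) = z(0.98750) = 2.241
z(FA) = z(0.05000) = -1.645
d' = 2.241 − (-1.645) = 3.886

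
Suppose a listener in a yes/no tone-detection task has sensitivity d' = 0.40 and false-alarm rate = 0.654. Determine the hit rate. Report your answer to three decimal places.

z(false-alarm rate) = z(0.654) = 0.3961
z(H) = z(FA) + d' = 0.3961 + 0.40 = 0.7961
hit rate = Φ(0.7961) = 0.7870

hit rate = 0.787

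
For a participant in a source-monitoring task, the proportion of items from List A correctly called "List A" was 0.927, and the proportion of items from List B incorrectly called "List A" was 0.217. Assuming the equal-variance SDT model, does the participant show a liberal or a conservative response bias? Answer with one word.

z(H) = 1.454, z(FA) = -0.782
c = −½·(z(H) + z(FA)) = -0.336
c < 0 → liberal criterion (biased toward responding “yes”).

liberal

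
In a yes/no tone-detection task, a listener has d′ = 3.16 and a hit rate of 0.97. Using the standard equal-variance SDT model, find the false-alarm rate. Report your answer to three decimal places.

z(hit rate) = z(0.97) = 1.8808
z(FA) = z(H) − d' = 1.8808 − 3.16 = -1.2792
false-alarm rate = Φ(-1.2792) = 0.1004

false-alarm rate = 0.100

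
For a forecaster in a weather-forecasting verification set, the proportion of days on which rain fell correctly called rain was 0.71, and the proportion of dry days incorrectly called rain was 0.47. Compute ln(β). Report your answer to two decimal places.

ln β = -0.15

z(H) = 0.553
z(FA) = -0.075
ln β = −½·[z(H)² − z(FA)²] = −0.5 × (0.306 − 0.006) = -0.150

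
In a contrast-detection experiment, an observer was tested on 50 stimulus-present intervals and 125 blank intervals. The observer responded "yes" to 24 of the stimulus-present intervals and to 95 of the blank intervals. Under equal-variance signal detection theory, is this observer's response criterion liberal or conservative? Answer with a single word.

liberal

z(H) = -0.050, z(FA) = 0.706
c = −½·(z(H) + z(FA)) = -0.328
c < 0 → liberal criterion (biased toward responding “yes”).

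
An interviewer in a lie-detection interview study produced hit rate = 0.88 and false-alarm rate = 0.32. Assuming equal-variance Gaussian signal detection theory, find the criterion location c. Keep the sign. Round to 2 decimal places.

Φ⁻¹(H) = 1.175
Φ⁻¹(FA) = -0.468
c = −½·[z(H) + z(FA)] = −0.5 × (1.175 + (-0.468)) = -0.3535
c < 0: the interviewer has a liberal response bias.

c = -0.35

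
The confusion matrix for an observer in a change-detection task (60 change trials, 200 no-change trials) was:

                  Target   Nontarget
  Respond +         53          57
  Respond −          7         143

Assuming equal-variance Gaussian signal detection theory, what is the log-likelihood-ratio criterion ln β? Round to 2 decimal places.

ln β = -0.55

H = 53/60 = 0.8833
FA = 57/200 = 0.2850
z(0.8833) = 1.192, z(0.2850) = -0.568
ln β = −½·[z(H)² − z(FA)²] = −0.5 × (1.421 − 0.323) = -0.549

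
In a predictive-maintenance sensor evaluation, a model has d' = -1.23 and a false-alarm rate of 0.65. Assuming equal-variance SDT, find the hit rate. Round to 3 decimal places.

hit rate = 0.199

z(false-alarm rate) = z(0.65) = 0.3853
z(H) = z(FA) + d' = 0.3853 + (-1.23) = -0.8447
hit rate = Φ(-0.8447) = 0.1991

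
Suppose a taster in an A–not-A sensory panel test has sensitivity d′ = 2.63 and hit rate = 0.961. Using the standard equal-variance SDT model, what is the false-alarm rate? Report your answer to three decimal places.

false-alarm rate = 0.193

z(hit rate) = z(0.961) = 1.7624
z(FA) = z(H) − d' = 1.7624 − 2.63 = -0.8676
false-alarm rate = Φ(-0.8676) = 0.1928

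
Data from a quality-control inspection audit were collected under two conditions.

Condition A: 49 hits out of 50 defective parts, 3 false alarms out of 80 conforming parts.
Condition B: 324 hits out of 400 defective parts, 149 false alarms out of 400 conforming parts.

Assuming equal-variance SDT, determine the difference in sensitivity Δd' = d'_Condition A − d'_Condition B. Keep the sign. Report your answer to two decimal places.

Condition A: z(0.9800) = 2.054, z(0.0375) = -1.780, d' = 3.834
Condition B: z(0.8100) = 0.878, z(0.3725) = -0.325, d' = 1.203
Δd' = d'_Condition A − d'_Condition B = 3.834 − 1.203 = 2.631
Condition A has the higher sensitivity.

Δd' = 2.63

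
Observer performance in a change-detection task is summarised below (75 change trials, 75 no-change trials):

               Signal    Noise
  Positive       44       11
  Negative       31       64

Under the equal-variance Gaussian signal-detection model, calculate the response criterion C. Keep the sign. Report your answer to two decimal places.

H = 44/75 = 0.5867
FA = 11/75 = 0.1467
z(H) = z(0.5867) = 0.219
z(FA) = z(0.1467) = -1.051
c = −½·[z(H) + z(FA)] = −0.5 × (0.219 + (-1.051)) = 0.416
c > 0: the observer has a conservative response bias.

C = 0.42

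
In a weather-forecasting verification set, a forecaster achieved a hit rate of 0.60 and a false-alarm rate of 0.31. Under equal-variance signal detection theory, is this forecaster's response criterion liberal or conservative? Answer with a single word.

conservative

z(H) = 0.253, z(FA) = -0.496
c = −½·(z(H) + z(FA)) = 0.1215
c > 0 → conservative criterion (biased toward responding “no”).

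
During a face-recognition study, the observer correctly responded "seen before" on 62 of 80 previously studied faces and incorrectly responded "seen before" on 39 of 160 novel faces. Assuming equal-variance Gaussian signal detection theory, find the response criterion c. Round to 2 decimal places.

c = -0.03

H = 62/80 = 0.7750
FA = 39/160 = 0.2437
z(H) = z(0.7750) = 0.7554
z(FA) = z(0.2437) = -0.6945
c = −½·[z(H) + z(FA)] = −0.5 × (0.7554 + (-0.6945)) = -0.03045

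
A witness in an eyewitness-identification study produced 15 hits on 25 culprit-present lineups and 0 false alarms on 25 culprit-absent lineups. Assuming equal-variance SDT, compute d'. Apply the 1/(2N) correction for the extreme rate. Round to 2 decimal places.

The false-alarm rate is 0/25 = 0, so apply the 1/(2N) correction: FA → 1/(2·25) = 0.02000.
z(H) = z(0.60000) = 0.253
z(FA) = z(0.02000) = -2.054
d' = 0.253 − (-2.054) = 2.307

d' = 2.31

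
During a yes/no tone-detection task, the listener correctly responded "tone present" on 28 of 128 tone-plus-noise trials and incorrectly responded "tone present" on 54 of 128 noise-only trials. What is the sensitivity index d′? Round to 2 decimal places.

H = 28/128 = 0.2188
FA = 54/128 = 0.4219
z(H) = z(0.2188) = -0.776
z(FA) = z(0.4219) = -0.197
d' = z(H) − z(FA) = -0.776 − (-0.197) = -0.579

d′ = -0.58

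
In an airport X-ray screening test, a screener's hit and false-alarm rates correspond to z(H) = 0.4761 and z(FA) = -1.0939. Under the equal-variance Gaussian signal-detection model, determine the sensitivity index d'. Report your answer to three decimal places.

d' = z(H) − z(FA) = 0.4761 − (-1.0939) = 1.5700

d' = 1.570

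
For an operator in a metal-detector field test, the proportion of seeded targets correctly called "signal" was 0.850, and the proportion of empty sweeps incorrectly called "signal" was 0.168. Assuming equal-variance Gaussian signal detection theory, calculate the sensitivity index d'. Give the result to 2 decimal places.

Φ⁻¹(0.850) = 1.036, Φ⁻¹(0.168) = -0.962
d' = z(H) − z(FA) = 1.036 − (-0.962) = 1.998

d' = 2.00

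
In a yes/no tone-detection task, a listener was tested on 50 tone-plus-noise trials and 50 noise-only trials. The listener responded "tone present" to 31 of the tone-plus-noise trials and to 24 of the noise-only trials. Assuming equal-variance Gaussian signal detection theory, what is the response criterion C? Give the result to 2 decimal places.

C = -0.13

H = 31/50 = 0.6200
FA = 24/50 = 0.4800
z(H) = 0.305
z(FA) = -0.050
c = −½·[z(H) + z(FA)] = −0.5 × (0.305 + (-0.050)) = -0.1275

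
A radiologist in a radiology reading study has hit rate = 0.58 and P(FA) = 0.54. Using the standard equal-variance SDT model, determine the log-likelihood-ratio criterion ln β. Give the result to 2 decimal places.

Φ⁻¹(H) = Φ⁻¹(0.58) = 0.202
Φ⁻¹(FA) = Φ⁻¹(0.54) = 0.100
ln β = −½·[z(H)² − z(FA)²] = −0.5 × (0.041 − 0.010) = -0.0155

ln β = -0.02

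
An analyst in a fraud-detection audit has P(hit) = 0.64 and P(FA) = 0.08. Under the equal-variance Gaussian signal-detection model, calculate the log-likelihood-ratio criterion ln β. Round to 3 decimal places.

ln β = 0.923

z(H) = z(0.64) = 0.3585
z(FA) = z(0.08) = -1.4051
ln β = −½·[z(H)² − z(FA)²] = −0.5 × (0.1285 − 1.9743) = 0.9229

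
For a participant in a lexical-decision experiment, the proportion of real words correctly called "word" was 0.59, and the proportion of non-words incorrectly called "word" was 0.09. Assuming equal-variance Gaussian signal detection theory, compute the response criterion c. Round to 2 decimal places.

Φ⁻¹(H) = Φ⁻¹(0.59) = 0.2275
Φ⁻¹(FA) = Φ⁻¹(0.09) = -1.3408
c = −½·[z(H) + z(FA)] = −0.5 × (0.2275 + (-1.3408)) = 0.55665

c = 0.56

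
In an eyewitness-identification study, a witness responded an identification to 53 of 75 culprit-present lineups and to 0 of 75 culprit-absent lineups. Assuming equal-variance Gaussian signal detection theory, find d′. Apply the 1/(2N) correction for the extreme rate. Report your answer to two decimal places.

d′ = 3.02

The false-alarm rate is 0/75 = 0, so apply the 1/(2N) correction: FA → 1/(2·75) = 0.00667.
z(H) = z(0.70667) = 0.544
z(FA) = z(0.00667) = -2.475
d' = 0.544 − (-2.475) = 3.019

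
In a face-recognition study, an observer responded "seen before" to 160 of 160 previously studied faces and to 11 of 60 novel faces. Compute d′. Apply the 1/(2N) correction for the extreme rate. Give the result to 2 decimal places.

d′ = 3.64

The hit rate is 160/160 = 1, so apply the 1/(2N) correction: H → 1 − 1/(2·160) = 0.99687.
z(H) = z(0.99687) = 2.734
z(FA) = z(0.18333) = -0.903
d' = 2.734 − (-0.903) = 3.637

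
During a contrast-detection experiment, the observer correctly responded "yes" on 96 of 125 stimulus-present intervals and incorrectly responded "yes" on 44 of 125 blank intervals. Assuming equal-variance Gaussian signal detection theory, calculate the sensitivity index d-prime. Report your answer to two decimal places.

d-prime = 1.11

H = 96/125 = 0.7680
FA = 44/125 = 0.3520
Φ⁻¹(0.7680) = 0.7323, Φ⁻¹(0.3520) = -0.3799
d' = z(H) − z(FA) = 0.7323 − (-0.3799) = 1.1122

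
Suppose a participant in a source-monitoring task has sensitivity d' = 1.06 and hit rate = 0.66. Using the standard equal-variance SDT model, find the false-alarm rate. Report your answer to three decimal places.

z(hit rate) = z(0.66) = 0.4125
z(FA) = z(H) − d' = 0.4125 − 1.06 = -0.6475
false-alarm rate = Φ(-0.6475) = 0.2587

false-alarm rate = 0.259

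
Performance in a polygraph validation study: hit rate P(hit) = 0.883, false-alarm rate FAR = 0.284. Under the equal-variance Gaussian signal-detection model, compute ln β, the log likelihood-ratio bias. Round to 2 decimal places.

z(H) = 1.190
z(FA) = -0.571
ln β = −½·[z(H)² − z(FA)²] = −0.5 × (1.416 − 0.326) = -0.545

ln β = -0.55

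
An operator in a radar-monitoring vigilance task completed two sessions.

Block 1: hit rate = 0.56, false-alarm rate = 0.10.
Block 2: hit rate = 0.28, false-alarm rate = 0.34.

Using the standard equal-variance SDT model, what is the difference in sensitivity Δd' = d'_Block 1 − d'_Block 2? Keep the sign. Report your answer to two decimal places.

Δd' = 1.60

Block 1: z(0.56) = 0.151, z(0.10) = -1.282, d' = 1.433
Block 2: z(0.28) = -0.583, z(0.34) = -0.412, d' = -0.171
Δd' = d'_Block 1 − d'_Block 2 = 1.433 − (-0.171) = 1.604
Block 1 has the higher sensitivity.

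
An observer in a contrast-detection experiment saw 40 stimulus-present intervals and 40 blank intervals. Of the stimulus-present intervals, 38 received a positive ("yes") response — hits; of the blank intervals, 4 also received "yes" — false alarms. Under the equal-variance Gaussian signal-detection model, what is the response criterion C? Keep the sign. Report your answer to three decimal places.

C = -0.182

H = 38/40 = 0.9500
FA = 4/40 = 0.1000
Φ⁻¹(H) = Φ⁻¹(0.9500) = 1.6449
Φ⁻¹(FA) = Φ⁻¹(0.1000) = -1.2816
c = −½·[z(H) + z(FA)] = −0.5 × (1.6449 + (-1.2816)) = -0.18165
c < 0: the observer has a liberal response bias.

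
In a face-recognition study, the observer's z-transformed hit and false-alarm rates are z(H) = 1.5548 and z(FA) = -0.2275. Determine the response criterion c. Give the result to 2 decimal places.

c = -0.66

c = −½·[z(H) + z(FA)] = −½·(1.5548 + (-0.2275)) = -0.66365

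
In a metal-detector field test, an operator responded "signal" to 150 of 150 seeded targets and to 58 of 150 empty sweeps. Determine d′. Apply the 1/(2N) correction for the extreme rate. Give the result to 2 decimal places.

d′ = 3.00

The hit rate is 150/150 = 1, so apply the 1/(2N) correction: H → 1 − 1/(2·150) = 0.99667.
z(H) = z(0.99667) = 2.713
z(FA) = z(0.38667) = -0.288
d' = 2.713 − (-0.288) = 3.001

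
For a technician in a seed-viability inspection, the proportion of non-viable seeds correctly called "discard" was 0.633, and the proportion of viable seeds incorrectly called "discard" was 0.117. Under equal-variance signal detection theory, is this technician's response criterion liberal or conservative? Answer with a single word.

conservative

z(H) = 0.340, z(FA) = -1.190
c = −½·(z(H) + z(FA)) = 0.425
c > 0 → conservative criterion (biased toward responding “no”).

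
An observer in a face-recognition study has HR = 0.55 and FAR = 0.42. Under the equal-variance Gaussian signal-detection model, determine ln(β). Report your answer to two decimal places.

ln β = 0.01

z(0.55) = 0.126, z(0.42) = -0.202
ln β = −½·[z(H)² − z(FA)²] = −0.5 × (0.016 − 0.041) = 0.0125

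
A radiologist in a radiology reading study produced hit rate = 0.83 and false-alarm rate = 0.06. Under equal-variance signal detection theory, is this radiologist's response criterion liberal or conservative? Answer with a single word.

z(H) = 0.954, z(FA) = -1.555
c = −½·(z(H) + z(FA)) = 0.3005
c > 0 → conservative criterion (biased toward responding “no”).

conservative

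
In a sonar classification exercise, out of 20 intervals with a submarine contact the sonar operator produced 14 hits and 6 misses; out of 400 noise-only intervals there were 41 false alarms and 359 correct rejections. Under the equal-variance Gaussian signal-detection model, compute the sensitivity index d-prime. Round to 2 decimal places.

d-prime = 1.79

H = 14/20 = 0.7000
FA = 41/400 = 0.1025
z(H) = z(0.7000) = 0.5244
z(FA) = z(0.1025) = -1.2674
d' = z(H) − z(FA) = 0.5244 − (-1.2674) = 1.7918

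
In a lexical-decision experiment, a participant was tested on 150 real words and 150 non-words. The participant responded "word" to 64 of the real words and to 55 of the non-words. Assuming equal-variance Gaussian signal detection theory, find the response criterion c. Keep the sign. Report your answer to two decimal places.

H = 64/150 = 0.4267
FA = 55/150 = 0.3667
z(H) = z(0.4267) = -0.185
z(FA) = z(0.3667) = -0.341
c = −½·[z(H) + z(FA)] = −0.5 × (-0.185 + (-0.341)) = 0.263
c > 0: the participant has a conservative response bias.

c = 0.26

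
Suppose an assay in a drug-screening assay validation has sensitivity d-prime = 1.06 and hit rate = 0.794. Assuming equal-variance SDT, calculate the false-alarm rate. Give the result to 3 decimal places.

z(hit rate) = z(0.794) = 0.8204
z(FA) = z(H) − d' = 0.8204 − 1.06 = -0.2396
false-alarm rate = Φ(-0.2396) = 0.4053

false-alarm rate = 0.405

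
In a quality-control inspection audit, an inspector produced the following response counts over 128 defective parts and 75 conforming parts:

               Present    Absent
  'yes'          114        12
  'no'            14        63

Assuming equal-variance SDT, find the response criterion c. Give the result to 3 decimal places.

H = 114/128 = 0.8906
FA = 12/75 = 0.1600
z(0.8906) = 1.2297, z(0.1600) = -0.9945
c = −½·[z(H) + z(FA)] = −0.5 × (1.2297 + (-0.9945)) = -0.1176

c = -0.118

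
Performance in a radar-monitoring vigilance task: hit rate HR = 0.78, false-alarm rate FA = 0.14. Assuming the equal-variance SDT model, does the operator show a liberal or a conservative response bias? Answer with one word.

z(H) = 0.772, z(FA) = -1.080
c = −½·(z(H) + z(FA)) = 0.154
c > 0 → conservative criterion (biased toward responding “no”).

conservative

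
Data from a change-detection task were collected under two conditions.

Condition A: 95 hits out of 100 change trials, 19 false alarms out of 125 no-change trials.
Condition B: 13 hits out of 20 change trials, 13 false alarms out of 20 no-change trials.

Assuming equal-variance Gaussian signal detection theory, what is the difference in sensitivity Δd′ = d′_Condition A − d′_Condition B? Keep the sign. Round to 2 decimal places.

Condition A: z(0.9500) = 1.645, z(0.1520) = -1.028, d' = 2.673
Condition B: z(0.6500) = 0.385, z(0.6500) = 0.385, d' = 0.000
Δd' = d'_Condition A − d'_Condition B = 2.673 − 0.000 = 2.673
Condition A has the higher sensitivity.

Δd′ = 2.67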